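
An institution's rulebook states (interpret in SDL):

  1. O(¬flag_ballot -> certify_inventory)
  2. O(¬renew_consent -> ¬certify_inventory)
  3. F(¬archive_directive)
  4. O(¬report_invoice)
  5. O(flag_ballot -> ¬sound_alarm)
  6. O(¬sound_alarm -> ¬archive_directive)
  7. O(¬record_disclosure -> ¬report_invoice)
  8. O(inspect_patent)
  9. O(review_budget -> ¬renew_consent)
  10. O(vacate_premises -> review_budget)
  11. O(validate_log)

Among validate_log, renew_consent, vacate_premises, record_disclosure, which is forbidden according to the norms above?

Premise 3 is F(¬archive_directive), i.e. O(archive_directive).
The contrapositive of premise 6 (O(¬sound_alarm -> ¬archive_directive)) is O(archive_directive -> sound_alarm), and O(archive_directive) is already established, so O(sound_alarm).
The contrapositive of premise 5 (O(flag_ballot -> ¬sound_alarm)) is O(sound_alarm -> ¬flag_ballot), and O(sound_alarm) is already established, so O(¬flag_ballot).
From O(¬flag_ballot) and premise 1, O(¬flag_ballot -> certify_inventory), we obtain O(certify_inventory).
Premise 2, O(¬renew_consent -> ¬certify_inventory), contraposes to O(certify_inventory -> renew_consent); with O(certify_inventory) we get O(renew_consent).
The contrapositive of premise 9 (O(review_budget -> ¬renew_consent)) is O(renew_consent -> ¬review_budget), and O(renew_consent) is already established, so O(¬review_budget).
Premise 10, O(vacate_premises -> review_budget), contraposes to O(¬review_budget -> ¬vacate_premises); with O(¬review_budget) we get O(¬vacate_premises).
So O(¬vacate_premises) holds, i.e. vacate_premises is forbidden. None of the other listed options is forbidden under the premises.

vacate_premises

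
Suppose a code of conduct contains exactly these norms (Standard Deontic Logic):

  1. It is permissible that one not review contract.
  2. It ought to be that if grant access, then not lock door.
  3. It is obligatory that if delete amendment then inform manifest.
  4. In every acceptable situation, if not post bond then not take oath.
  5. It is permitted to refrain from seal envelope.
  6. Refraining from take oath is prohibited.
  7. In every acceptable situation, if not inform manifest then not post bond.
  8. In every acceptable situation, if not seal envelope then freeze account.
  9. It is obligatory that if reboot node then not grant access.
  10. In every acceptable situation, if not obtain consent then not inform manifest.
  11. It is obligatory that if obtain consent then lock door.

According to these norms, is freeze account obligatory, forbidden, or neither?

Neither

Premise 8 is O(¬seal_envelope → freeze_account), but O(¬seal_envelope) is not derivable from the premises (the permission P(¬seal_envelope) asserts only ¬O(seal_envelope), not O(¬seal_envelope)), so it does not yield O(freeze_account).
No premise or chain of K-axiom applications forces O(freeze_account), and none forces O(¬freeze_account). So freeze_account is neither obligatory nor forbidden under these norms.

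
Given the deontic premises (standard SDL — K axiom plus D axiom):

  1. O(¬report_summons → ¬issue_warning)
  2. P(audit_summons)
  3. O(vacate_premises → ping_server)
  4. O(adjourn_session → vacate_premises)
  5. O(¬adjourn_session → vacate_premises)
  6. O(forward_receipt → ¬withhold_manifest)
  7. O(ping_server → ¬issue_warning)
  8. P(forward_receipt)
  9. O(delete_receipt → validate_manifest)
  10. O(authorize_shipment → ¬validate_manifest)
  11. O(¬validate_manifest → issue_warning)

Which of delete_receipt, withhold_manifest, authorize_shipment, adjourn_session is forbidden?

authorize_shipment

By case analysis on adjourn_session: premise 4 gives O(adjourn_session → vacate_premises) and premise 5 gives O(¬adjourn_session → vacate_premises), so O(vacate_premises) either way.
From O(vacate_premises) and premise 3, O(vacate_premises → ping_server), we obtain O(ping_server).
With premise 7, O(ping_server → ¬issue_warning), the K-axiom yields O(¬issue_warning).
Premise 11 is O(¬validate_manifest → issue_warning); contrapositively O(¬issue_warning → validate_manifest). Since O(¬issue_warning) holds, K gives O(validate_manifest).
Premise 10 is O(authorize_shipment → ¬validate_manifest); contrapositively O(validate_manifest → ¬authorize_shipment). Since O(validate_manifest) holds, K gives O(¬authorize_shipment).
So O(¬authorize_shipment) holds, i.e. authorize_shipment is forbidden. None of the other listed options is forbidden under the premises.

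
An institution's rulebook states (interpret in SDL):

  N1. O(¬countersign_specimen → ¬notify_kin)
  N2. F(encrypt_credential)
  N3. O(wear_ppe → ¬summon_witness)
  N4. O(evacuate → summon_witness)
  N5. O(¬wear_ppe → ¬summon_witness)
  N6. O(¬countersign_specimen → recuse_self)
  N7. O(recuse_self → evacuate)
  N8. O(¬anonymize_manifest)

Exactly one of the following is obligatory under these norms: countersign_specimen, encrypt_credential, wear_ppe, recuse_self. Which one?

By case analysis on wear_ppe: premise 3 gives O(wear_ppe → ¬summon_witness) and premise 5 gives O(¬wear_ppe → ¬summon_witness), so O(¬summon_witness) either way.
Premise 4 is O(evacuate → summon_witness); contrapositively O(¬summon_witness → ¬evacuate). Since O(¬summon_witness) holds, K gives O(¬evacuate).
The contrapositive of premise 7 (O(recuse_self → evacuate)) is O(¬evacuate → ¬recuse_self), and O(¬evacuate) is already established, so O(¬recuse_self).
The contrapositive of premise 6 (O(¬countersign_specimen → recuse_self)) is O(¬recuse_self → countersign_specimen), and O(¬recuse_self) is already established, so O(countersign_specimen).
So O(countersign_specimen) holds — countersign_specimen is obligatory. None of the other listed options is made obligatory by any chain of premises.

countersign_specimen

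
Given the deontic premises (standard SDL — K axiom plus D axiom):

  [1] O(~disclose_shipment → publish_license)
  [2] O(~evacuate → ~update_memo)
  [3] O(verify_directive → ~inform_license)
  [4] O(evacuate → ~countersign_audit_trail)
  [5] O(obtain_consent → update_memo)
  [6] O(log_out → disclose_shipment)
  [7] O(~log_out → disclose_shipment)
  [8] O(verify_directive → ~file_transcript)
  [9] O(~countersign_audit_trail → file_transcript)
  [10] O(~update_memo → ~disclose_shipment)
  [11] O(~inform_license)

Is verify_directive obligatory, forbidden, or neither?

Premises 6 and 7 cover both cases: O(log_out → disclose_shipment) and O(~log_out → disclose_shipment). Since log_out ∨ ~log_out is a tautology, O(disclose_shipment) follows.
The contrapositive of premise 10 (O(~update_memo → ~disclose_shipment)) is O(disclose_shipment → update_memo), and O(disclose_shipment) is already established, so O(update_memo).
Premise 2, O(~evacuate → ~update_memo), contraposes to O(update_memo → evacuate); with O(update_memo) we get O(evacuate).
With premise 4, O(evacuate → ~countersign_audit_trail), the K-axiom yields O(~countersign_audit_trail).
Premise 9 is O(~countersign_audit_trail → file_transcript); since O(~countersign_audit_trail), deontic closure gives O(file_transcript).
Premise 8 is O(verify_directive → ~file_transcript); contrapositively O(file_transcript → ~verify_directive). Since O(file_transcript) holds, K gives O(~verify_directive).
Premises 1, 3, 5, 11 do not contribute to this derivation.
Thus O(~verify_directive), which is F(verify_directive): verify_directive is forbidden.

Forbidden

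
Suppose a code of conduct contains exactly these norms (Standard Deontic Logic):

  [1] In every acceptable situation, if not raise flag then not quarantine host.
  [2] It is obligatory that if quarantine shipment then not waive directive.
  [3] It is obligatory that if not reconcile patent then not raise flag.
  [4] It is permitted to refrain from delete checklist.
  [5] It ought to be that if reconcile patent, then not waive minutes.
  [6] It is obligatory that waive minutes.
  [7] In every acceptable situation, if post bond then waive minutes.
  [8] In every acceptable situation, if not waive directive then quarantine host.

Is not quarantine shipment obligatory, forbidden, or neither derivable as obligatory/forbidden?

Obligatory

From premise 6 we have O(waive_minutes).
Premise 5, O(reconcile_patent → ¬waive_minutes), contraposes to O(waive_minutes → ¬reconcile_patent); with O(waive_minutes) we get O(¬reconcile_patent).
With premise 3, O(¬reconcile_patent → ¬raise_flag), the K-axiom yields O(¬raise_flag).
Premise 1 is O(¬raise_flag → ¬quarantine_host); since O(¬raise_flag), deontic closure gives O(¬quarantine_host).
Premise 8, O(¬waive_directive → quarantine_host), contraposes to O(¬quarantine_host → waive_directive); with O(¬quarantine_host) we get O(waive_directive).
The contrapositive of premise 2 (O(quarantine_shipment → ¬waive_directive)) is O(waive_directive → ¬quarantine_shipment), and O(waive_directive) is already established, so O(¬quarantine_shipment).
Premises 4, 7 do not contribute to this derivation.
Hence ¬quarantine_shipment is obligatory.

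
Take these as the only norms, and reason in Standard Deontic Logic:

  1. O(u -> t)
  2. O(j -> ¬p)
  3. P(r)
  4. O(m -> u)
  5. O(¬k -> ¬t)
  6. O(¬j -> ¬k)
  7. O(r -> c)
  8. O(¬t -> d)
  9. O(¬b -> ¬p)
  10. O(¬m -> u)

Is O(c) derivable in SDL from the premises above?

Premise 7 is O(r -> c), but O(r) is not derivable from the premises (the permission P(r) asserts only ¬O(¬r), not O(r)), so it does not yield O(c).
No other premise forces O(c). An ideal world satisfying every premise can still have c false, so O(c) is not derivable.

No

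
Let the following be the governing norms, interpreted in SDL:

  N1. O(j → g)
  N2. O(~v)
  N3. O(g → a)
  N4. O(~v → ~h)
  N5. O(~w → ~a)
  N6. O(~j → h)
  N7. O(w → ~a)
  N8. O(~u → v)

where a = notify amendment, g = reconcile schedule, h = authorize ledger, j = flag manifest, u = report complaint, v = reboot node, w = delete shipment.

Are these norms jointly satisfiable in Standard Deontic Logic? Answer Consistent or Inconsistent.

Inconsistent

By case analysis on w: premise 7 gives O(w → ~a) and premise 5 gives O(~w → ~a), so O(~a) either way.
Premise 3 is O(g → a); contrapositively O(~a → ~g). Since O(~a) holds, K gives O(~g).
Premise 1, O(j → g), contraposes to O(~g → ~j); with O(~g) we get O(~j).
With premise 6, O(~j → h), the K-axiom yields O(h).
Premise 4, O(~v → ~h), contraposes to O(h → v); with O(h) we get O(v).
But premise 2 directly asserts O(~v).
We now have both O(v) and O(~v) — v is simultaneously obligatory and forbidden, violating the D-axiom.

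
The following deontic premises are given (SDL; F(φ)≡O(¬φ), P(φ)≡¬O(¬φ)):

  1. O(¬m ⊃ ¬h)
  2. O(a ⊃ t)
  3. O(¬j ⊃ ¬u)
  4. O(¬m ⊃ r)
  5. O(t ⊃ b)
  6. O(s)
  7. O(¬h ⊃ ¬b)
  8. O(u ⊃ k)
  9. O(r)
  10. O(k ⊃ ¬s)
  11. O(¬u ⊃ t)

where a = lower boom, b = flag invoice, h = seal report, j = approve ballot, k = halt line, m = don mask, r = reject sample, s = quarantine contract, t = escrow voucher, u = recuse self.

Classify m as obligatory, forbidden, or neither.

Obligatory

From premise 6 we have O(s).
Premise 10 is O(k ⊃ ¬s); contrapositively O(s ⊃ ¬k). Since O(s) holds, K gives O(¬k).
The contrapositive of premise 8 (O(u ⊃ k)) is O(¬k ⊃ ¬u), and O(¬k) is already established, so O(¬u).
With premise 11, O(¬u ⊃ t), the K-axiom yields O(t).
Premise 5 is O(t ⊃ b); since O(t), deontic closure gives O(b).
Premise 7, O(¬h ⊃ ¬b), contraposes to O(b ⊃ h); with O(b) we get O(h).
Premise 1, O(¬m ⊃ ¬h), contraposes to O(h ⊃ m); with O(h) we get O(m).
Premises 2, 3, 4, 9 do not contribute to this derivation.
Hence m is obligatory.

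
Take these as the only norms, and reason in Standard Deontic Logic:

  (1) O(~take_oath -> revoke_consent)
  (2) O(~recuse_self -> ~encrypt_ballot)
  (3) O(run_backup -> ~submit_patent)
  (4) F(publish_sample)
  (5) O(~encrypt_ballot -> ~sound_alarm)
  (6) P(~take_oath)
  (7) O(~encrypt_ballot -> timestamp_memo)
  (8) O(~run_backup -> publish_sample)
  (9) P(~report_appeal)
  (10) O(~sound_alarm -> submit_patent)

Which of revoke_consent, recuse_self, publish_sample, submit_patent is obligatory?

recuse_self

Premise 4, F(publish_sample), is equivalent to O(~publish_sample).
Premise 8, O(~run_backup -> publish_sample), contraposes to O(~publish_sample -> run_backup); with O(~publish_sample) we get O(run_backup).
Premise 3 is O(run_backup -> ~submit_patent); since O(run_backup), deontic closure gives O(~submit_patent).
Premise 10 is O(~sound_alarm -> submit_patent); contrapositively O(~submit_patent -> sound_alarm). Since O(~submit_patent) holds, K gives O(sound_alarm).
The contrapositive of premise 5 (O(~encrypt_ballot -> ~sound_alarm)) is O(sound_alarm -> encrypt_ballot), and O(sound_alarm) is already established, so O(encrypt_ballot).
Premise 2 is O(~recuse_self -> ~encrypt_ballot); contrapositively O(encrypt_ballot -> recuse_self). Since O(encrypt_ballot) holds, K gives O(recuse_self).
So O(recuse_self) holds — recuse_self is obligatory. None of the other listed options is made obligatory by any chain of premises.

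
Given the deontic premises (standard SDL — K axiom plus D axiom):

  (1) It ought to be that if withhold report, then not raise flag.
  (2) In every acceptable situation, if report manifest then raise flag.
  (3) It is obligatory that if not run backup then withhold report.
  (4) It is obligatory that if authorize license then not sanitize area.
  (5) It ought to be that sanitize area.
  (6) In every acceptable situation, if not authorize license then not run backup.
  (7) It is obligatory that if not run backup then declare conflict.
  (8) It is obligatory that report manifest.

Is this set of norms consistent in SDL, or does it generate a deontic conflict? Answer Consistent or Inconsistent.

Inconsistent

Premise 8 states O(report_manifest) outright.
Premise 2 is O(report_manifest → raise_flag); since O(report_manifest), deontic closure gives O(raise_flag).
Premise 1 is O(withhold_report → ¬raise_flag); contrapositively O(raise_flag → ¬withhold_report). Since O(raise_flag) holds, K gives O(¬withhold_report).
Premise 3 is O(¬run_backup → withhold_report); contrapositively O(¬withhold_report → run_backup). Since O(¬withhold_report) holds, K gives O(run_backup).
Premise 6 is O(¬authorize_license → ¬run_backup); contrapositively O(run_backup → authorize_license). Since O(run_backup) holds, K gives O(authorize_license).
With premise 4, O(authorize_license → ¬sanitize_area), the K-axiom yields O(¬sanitize_area).
But premise 5 directly asserts O(sanitize_area).
We now have both O(¬sanitize_area) and O(sanitize_area) — sanitize_area is simultaneously obligatory and forbidden, violating the D-axiom.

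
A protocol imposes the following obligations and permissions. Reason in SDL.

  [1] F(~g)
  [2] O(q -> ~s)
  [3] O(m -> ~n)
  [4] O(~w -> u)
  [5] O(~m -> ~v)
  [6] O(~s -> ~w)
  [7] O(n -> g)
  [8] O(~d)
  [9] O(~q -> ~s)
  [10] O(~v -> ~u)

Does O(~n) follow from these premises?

Yes

Premises 9 and 2 are O(~q -> ~s) and O(q -> ~s); every ideal world satisfies ~q or q, so in either case ~s holds — hence O(~s).
Premise 6 is O(~s -> ~w); since O(~s), deontic closure gives O(~w).
From O(~w) and premise 4, O(~w -> u), we obtain O(u).
The contrapositive of premise 10 (O(~v -> ~u)) is O(u -> v), and O(u) is already established, so O(v).
The contrapositive of premise 5 (O(~m -> ~v)) is O(v -> m), and O(v) is already established, so O(m).
Premise 3 is O(m -> ~n); since O(m), deontic closure gives O(~n).
Premises 1, 7, 8 do not contribute to this derivation.
So O(~n) follows.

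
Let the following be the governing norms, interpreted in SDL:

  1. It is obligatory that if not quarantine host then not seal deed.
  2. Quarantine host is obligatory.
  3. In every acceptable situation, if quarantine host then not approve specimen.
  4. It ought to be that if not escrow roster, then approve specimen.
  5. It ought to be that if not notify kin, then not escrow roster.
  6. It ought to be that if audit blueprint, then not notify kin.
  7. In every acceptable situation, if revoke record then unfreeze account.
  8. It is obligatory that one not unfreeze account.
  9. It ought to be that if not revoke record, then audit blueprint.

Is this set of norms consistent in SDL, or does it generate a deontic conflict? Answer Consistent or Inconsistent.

Premise 2 states O(quarantine_host) outright.
From O(quarantine_host) and premise 3, O(quarantine_host → ¬approve_specimen), we obtain O(¬approve_specimen).
Premise 4 is O(¬escrow_roster → approve_specimen); contrapositively O(¬approve_specimen → escrow_roster). Since O(¬approve_specimen) holds, K gives O(escrow_roster).
The contrapositive of premise 5 (O(¬notify_kin → ¬escrow_roster)) is O(escrow_roster → notify_kin), and O(escrow_roster) is already established, so O(notify_kin).
Premise 6, O(audit_blueprint → ¬notify_kin), contraposes to O(notify_kin → ¬audit_blueprint); with O(notify_kin) we get O(¬audit_blueprint).
Premise 9 is O(¬revoke_record → audit_blueprint); contrapositively O(¬audit_blueprint → revoke_record). Since O(¬audit_blueprint) holds, K gives O(revoke_record).
From O(revoke_record) and premise 7, O(revoke_record → unfreeze_account), we obtain O(unfreeze_account).
However, premise 8 gives O(¬unfreeze_account).
We now have both O(unfreeze_account) and O(¬unfreeze_account) — unfreeze_account is simultaneously obligatory and forbidden, violating the D-axiom.

Inconsistent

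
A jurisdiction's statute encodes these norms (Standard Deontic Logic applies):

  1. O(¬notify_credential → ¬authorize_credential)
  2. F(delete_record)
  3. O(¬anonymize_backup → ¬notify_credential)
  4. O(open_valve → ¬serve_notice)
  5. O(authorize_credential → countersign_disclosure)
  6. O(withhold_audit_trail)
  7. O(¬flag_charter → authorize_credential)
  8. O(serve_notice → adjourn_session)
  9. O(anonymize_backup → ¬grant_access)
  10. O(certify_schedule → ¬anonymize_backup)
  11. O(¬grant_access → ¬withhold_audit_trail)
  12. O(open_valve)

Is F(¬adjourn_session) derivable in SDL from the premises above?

No

Premise 8 is O(serve_notice → adjourn_session), but O(serve_notice) is not derivable from the premises, so it does not yield O(adjourn_session).
No other premise forces O(adjourn_session). An ideal world satisfying every premise can still have ¬adjourn_session true, so F(¬adjourn_session) is not derivable.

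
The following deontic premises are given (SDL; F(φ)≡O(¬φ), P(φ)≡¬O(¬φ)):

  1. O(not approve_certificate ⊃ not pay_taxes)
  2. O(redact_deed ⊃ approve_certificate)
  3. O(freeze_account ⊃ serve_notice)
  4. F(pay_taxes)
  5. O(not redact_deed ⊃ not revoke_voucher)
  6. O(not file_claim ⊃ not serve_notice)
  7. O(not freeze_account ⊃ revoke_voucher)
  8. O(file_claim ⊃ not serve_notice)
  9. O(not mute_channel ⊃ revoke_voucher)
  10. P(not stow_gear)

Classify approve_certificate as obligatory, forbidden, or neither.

Premises 6 and 8 cover both cases: O(not file_claim ⊃ not serve_notice) and O(file_claim ⊃ not serve_notice). Since not file_claim ∨ file_claim is a tautology, O(not serve_notice) follows.
Premise 3 is O(freeze_account ⊃ serve_notice); contrapositively O(not serve_notice ⊃ not freeze_account). Since O(not serve_notice) holds, K gives O(not freeze_account).
From O(not freeze_account) and premise 7, O(not freeze_account ⊃ revoke_voucher), we obtain O(revoke_voucher).
Premise 5, O(not redact_deed ⊃ not revoke_voucher), contraposes to O(revoke_voucher ⊃ redact_deed); with O(revoke_voucher) we get O(redact_deed).
Applying K to premise 2 (O(redact_deed ⊃ approve_certificate)) and O(redact_deed) yields O(approve_certificate).
Premises 1, 4, 9, 10 do not contribute to this derivation.
Hence approve_certificate is obligatory.

Obligatory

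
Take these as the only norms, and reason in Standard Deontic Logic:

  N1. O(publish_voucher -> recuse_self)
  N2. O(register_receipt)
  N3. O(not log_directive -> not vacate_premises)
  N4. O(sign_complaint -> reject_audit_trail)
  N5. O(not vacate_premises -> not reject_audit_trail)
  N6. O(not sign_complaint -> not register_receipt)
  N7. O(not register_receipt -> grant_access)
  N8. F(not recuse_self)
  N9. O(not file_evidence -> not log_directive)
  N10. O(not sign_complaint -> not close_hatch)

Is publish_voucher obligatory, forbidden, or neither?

Premise 1 is O(publish_voucher -> recuse_self); even if O(recuse_self) held, inferring O(publish_voucher) would be affirming the consequent — invalid.
No premise or chain of K-axiom applications forces O(publish_voucher), and none forces O(not publish_voucher). So publish_voucher is neither obligatory nor forbidden under these norms.

Neither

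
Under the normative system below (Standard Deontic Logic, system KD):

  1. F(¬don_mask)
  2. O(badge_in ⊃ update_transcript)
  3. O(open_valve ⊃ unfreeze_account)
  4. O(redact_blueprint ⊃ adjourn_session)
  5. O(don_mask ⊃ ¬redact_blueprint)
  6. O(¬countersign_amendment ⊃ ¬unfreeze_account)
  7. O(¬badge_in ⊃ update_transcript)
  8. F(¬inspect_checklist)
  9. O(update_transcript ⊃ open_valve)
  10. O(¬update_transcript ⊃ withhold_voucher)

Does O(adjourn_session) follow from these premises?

No

Premise 4 is O(redact_blueprint ⊃ adjourn_session), but O(redact_blueprint) is not derivable from the premises, so it does not yield O(adjourn_session).
No other premise forces O(adjourn_session). An ideal world satisfying every premise can still have adjourn_session false, so O(adjourn_session) is not derivable.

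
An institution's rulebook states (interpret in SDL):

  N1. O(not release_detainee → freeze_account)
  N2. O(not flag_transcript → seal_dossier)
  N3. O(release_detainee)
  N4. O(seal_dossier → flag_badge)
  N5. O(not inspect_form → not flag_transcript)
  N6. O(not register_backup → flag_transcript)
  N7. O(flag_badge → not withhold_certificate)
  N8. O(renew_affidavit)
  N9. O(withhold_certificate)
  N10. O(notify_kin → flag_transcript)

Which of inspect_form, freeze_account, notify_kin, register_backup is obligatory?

Premise 9 gives O(withhold_certificate).
The contrapositive of premise 7 (O(flag_badge → not withhold_certificate)) is O(withhold_certificate → not flag_badge), and O(withhold_certificate) is already established, so O(not flag_badge).
Premise 4, O(seal_dossier → flag_badge), contraposes to O(not flag_badge → not seal_dossier); with O(not flag_badge) we get O(not seal_dossier).
Premise 2, O(not flag_transcript → seal_dossier), contraposes to O(not seal_dossier → flag_transcript); with O(not seal_dossier) we get O(flag_transcript).
Premise 5 is O(not inspect_form → not flag_transcript); contrapositively O(flag_transcript → inspect_form). Since O(flag_transcript) holds, K gives O(inspect_form).
So O(inspect_form) holds — inspect_form is obligatory. None of the other listed options is made obligatory by any chain of premises.

inspect_form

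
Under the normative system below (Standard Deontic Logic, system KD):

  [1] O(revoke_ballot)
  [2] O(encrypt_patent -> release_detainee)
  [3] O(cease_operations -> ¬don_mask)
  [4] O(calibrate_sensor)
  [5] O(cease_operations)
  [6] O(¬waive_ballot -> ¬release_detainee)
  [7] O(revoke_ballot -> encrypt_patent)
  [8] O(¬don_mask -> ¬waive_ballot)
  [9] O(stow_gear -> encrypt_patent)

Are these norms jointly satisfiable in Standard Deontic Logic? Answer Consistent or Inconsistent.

Premise 1 gives O(revoke_ballot).
From O(revoke_ballot) and premise 7, O(revoke_ballot -> encrypt_patent), we obtain O(encrypt_patent).
Applying K to premise 2 (O(encrypt_patent -> release_detainee)) and O(encrypt_patent) yields O(release_detainee).
Premise 6 is O(¬waive_ballot -> ¬release_detainee); contrapositively O(release_detainee -> waive_ballot). Since O(release_detainee) holds, K gives O(waive_ballot).
Premise 8, O(¬don_mask -> ¬waive_ballot), contraposes to O(waive_ballot -> don_mask); with O(waive_ballot) we get O(don_mask).
Premise 3, O(cease_operations -> ¬don_mask), contraposes to O(don_mask -> ¬cease_operations); with O(don_mask) we get O(¬cease_operations).
But premise 5 directly asserts O(cease_operations).
We now have both O(¬cease_operations) and O(cease_operations) — cease_operations is simultaneously obligatory and forbidden, violating the D-axiom.

Inconsistent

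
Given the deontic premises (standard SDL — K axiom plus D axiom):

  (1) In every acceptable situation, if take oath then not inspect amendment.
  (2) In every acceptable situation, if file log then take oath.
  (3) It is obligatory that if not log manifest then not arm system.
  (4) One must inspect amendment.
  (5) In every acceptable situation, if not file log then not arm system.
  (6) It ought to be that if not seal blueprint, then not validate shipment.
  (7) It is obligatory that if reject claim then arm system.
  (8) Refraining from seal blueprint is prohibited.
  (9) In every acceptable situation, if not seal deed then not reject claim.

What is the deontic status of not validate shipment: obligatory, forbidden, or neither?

Premise 6 is O(¬seal_blueprint → ¬validate_shipment), but O(¬seal_blueprint) is not derivable from the premises, so it does not yield O(¬validate_shipment).
No premise or chain of K-axiom applications forces O(¬validate_shipment), and none forces O(validate_shipment). So ¬validate_shipment is neither obligatory nor forbidden under these norms.

Neither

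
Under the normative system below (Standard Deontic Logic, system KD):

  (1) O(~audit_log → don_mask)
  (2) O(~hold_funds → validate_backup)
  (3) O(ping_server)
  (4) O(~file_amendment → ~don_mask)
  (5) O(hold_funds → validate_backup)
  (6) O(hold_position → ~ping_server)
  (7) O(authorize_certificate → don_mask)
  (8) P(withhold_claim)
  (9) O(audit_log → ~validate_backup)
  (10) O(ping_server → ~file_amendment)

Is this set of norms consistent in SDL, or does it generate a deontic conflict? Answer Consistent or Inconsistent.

Premises 2 and 5 are O(~hold_funds → validate_backup) and O(hold_funds → validate_backup); every ideal world satisfies ~hold_funds or hold_funds, so in either case validate_backup holds — hence O(validate_backup).
The contrapositive of premise 9 (O(audit_log → ~validate_backup)) is O(validate_backup → ~audit_log), and O(validate_backup) is already established, so O(~audit_log).
With premise 1, O(~audit_log → don_mask), the K-axiom yields O(don_mask).
Premise 4 is O(~file_amendment → ~don_mask); contrapositively O(don_mask → file_amendment). Since O(don_mask) holds, K gives O(file_amendment).
Premise 10 is O(ping_server → ~file_amendment); contrapositively O(file_amendment → ~ping_server). Since O(file_amendment) holds, K gives O(~ping_server).
However, premise 3 gives O(ping_server).
We now have both O(~ping_server) and O(ping_server) — ping_server is simultaneously obligatory and forbidden, violating the D-axiom.

Inconsistent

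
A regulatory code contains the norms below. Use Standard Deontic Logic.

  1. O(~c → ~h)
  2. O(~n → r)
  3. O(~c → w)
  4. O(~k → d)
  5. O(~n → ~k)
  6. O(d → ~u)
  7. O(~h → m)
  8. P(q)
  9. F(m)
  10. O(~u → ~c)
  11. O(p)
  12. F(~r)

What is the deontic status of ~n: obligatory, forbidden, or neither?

Premise 9, F(m), is equivalent to O(~m).
Premise 7, O(~h → m), contraposes to O(~m → h); with O(~m) we get O(h).
Premise 1, O(~c → ~h), contraposes to O(h → c); with O(h) we get O(c).
The contrapositive of premise 10 (O(~u → ~c)) is O(c → u), and O(c) is already established, so O(u).
The contrapositive of premise 6 (O(d → ~u)) is O(u → ~d), and O(u) is already established, so O(~d).
The contrapositive of premise 4 (O(~k → d)) is O(~d → k), and O(~d) is already established, so O(k).
The contrapositive of premise 5 (O(~n → ~k)) is O(k → n), and O(k) is already established, so O(n).
Premises 2, 3, 8, 11, 12 do not contribute to this derivation.
Thus O(n), which is F(~n): ~n is forbidden.

Forbidden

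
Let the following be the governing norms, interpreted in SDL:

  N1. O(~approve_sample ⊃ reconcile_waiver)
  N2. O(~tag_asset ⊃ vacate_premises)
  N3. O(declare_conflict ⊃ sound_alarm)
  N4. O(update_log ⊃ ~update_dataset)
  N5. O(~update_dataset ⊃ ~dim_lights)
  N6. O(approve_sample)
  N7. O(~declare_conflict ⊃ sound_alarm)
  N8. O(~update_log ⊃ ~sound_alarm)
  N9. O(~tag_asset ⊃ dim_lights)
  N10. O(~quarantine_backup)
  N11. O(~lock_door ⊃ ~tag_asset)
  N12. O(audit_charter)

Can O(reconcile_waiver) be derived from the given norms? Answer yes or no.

Premise 1 is O(~approve_sample ⊃ reconcile_waiver), but O(~approve_sample) is not derivable from the premises, so it does not yield O(reconcile_waiver).
No other premise forces O(reconcile_waiver). An ideal world satisfying every premise can still have reconcile_waiver false, so O(reconcile_waiver) is not derivable.

No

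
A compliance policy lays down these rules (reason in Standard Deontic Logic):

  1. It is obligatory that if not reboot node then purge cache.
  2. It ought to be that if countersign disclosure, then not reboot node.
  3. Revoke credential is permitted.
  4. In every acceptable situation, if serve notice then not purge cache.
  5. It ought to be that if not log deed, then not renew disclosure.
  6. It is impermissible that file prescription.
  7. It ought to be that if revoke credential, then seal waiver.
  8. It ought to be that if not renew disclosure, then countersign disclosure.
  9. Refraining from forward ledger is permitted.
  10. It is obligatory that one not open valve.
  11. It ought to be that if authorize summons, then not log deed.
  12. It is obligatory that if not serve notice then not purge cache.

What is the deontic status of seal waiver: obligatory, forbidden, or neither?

Neither

Premise 7 is O(revoke_credential → seal_waiver), but O(revoke_credential) is not derivable from the premises (the permission P(revoke_credential) asserts only ¬O(¬revoke_credential), not O(revoke_credential)), so it does not yield O(seal_waiver).
No premise or chain of K-axiom applications forces O(seal_waiver), and none forces O(¬seal_waiver). So seal_waiver is neither obligatory nor forbidden under these norms.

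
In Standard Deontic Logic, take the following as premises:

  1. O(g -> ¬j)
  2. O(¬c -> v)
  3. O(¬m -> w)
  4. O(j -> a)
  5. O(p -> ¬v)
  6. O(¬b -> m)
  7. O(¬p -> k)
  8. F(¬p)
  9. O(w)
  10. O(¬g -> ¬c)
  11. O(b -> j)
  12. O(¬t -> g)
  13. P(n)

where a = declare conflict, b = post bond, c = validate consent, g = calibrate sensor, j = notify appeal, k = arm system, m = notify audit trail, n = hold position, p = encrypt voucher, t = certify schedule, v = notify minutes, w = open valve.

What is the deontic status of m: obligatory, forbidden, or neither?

F(¬p) at premise 8 means O(p).
With premise 5, O(p -> ¬v), the K-axiom yields O(¬v).
Premise 2, O(¬c -> v), contraposes to O(¬v -> c); with O(¬v) we get O(c).
The contrapositive of premise 10 (O(¬g -> ¬c)) is O(c -> g), and O(c) is already established, so O(g).
From O(g) and premise 1, O(g -> ¬j), we obtain O(¬j).
Premise 11, O(b -> j), contraposes to O(¬j -> ¬b); with O(¬j) we get O(¬b).
Applying K to premise 6 (O(¬b -> m)) and O(¬b) yields O(m).
Premises 3, 4, 7, 9, 12, 13 do not contribute to this derivation.
Hence m is obligatory.

Obligatory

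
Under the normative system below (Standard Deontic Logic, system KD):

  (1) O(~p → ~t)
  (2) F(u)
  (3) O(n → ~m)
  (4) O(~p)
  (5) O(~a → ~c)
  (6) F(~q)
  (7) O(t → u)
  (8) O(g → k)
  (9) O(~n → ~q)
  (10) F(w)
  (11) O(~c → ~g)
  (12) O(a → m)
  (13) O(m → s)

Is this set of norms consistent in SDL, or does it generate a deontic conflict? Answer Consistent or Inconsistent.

Premise 7 is O(t → u), but O(t) is not derivable from the premises, so it does not yield O(u).
So O(u) is not derivable, and the apparent clash with O(~u) does not arise.
A world satisfying every obligation exists (e.g. a=false, c=false, g=false, k=false, m=false, n=true, p=false, q=true, s=false, t=false, u=false, w=false); no atom is both obligatory and forbidden, so the set is consistent.

Consistent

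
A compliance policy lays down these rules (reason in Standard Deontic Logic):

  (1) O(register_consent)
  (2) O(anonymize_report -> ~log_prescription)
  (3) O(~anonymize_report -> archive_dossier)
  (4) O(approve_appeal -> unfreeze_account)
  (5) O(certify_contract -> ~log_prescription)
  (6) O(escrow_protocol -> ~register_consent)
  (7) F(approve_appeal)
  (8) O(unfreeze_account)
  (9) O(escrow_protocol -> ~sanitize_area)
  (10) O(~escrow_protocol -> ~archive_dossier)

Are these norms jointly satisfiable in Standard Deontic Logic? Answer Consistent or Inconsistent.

Consistent

Premise 4 is O(approve_appeal -> unfreeze_account); even if O(unfreeze_account) held, inferring O(approve_appeal) would be affirming the consequent — invalid.
So O(approve_appeal) is not derivable, and the apparent clash with O(~approve_appeal) does not arise.
A world satisfying every obligation exists (e.g. anonymize_report=true, approve_appeal=false, archive_dossier=false, certify_contract=false, escrow_protocol=false, log_prescription=false, register_consent=true, sanitize_area=false, unfreeze_account=true); no atom is both obligatory and forbidden, so the set is consistent.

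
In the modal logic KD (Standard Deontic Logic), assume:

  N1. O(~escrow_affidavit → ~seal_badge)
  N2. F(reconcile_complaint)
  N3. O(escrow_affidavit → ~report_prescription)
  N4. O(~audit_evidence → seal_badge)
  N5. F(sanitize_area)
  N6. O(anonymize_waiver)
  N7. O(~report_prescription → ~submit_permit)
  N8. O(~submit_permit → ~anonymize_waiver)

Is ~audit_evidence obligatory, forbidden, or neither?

Forbidden

From premise 6 we have O(anonymize_waiver).
Premise 8, O(~submit_permit → ~anonymize_waiver), contraposes to O(anonymize_waiver → submit_permit); with O(anonymize_waiver) we get O(submit_permit).
Premise 7, O(~report_prescription → ~submit_permit), contraposes to O(submit_permit → report_prescription); with O(submit_permit) we get O(report_prescription).
The contrapositive of premise 3 (O(escrow_affidavit → ~report_prescription)) is O(report_prescription → ~escrow_affidavit), and O(report_prescription) is already established, so O(~escrow_affidavit).
With premise 1, O(~escrow_affidavit → ~seal_badge), the K-axiom yields O(~seal_badge).
Premise 4, O(~audit_evidence → seal_badge), contraposes to O(~seal_badge → audit_evidence); with O(~seal_badge) we get O(audit_evidence).
Premises 2, 5 do not contribute to this derivation.
Thus O(audit_evidence), which is F(~audit_evidence): ~audit_evidence is forbidden.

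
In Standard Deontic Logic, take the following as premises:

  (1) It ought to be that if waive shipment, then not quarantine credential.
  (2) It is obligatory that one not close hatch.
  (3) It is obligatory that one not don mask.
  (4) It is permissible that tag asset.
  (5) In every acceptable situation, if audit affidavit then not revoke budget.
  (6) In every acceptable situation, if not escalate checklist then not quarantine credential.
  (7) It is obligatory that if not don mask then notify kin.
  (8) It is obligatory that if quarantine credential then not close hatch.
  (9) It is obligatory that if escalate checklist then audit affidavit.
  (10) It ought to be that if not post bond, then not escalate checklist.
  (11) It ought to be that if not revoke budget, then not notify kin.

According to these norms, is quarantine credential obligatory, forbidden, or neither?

Forbidden

Premise 3 states O(¬don_mask) outright.
Applying K to premise 7 (O(¬don_mask → notify_kin)) and O(¬don_mask) yields O(notify_kin).
The contrapositive of premise 11 (O(¬revoke_budget → ¬notify_kin)) is O(notify_kin → revoke_budget), and O(notify_kin) is already established, so O(revoke_budget).
Premise 5 is O(audit_affidavit → ¬revoke_budget); contrapositively O(revoke_budget → ¬audit_affidavit). Since O(revoke_budget) holds, K gives O(¬audit_affidavit).
Premise 9 is O(escalate_checklist → audit_affidavit); contrapositively O(¬audit_affidavit → ¬escalate_checklist). Since O(¬audit_affidavit) holds, K gives O(¬escalate_checklist).
With premise 6, O(¬escalate_checklist → ¬quarantine_credential), the K-axiom yields O(¬quarantine_credential).
Premises 1, 2, 4, 8, 10 do not contribute to this derivation.
Thus O(¬quarantine_credential), which is F(quarantine_credential): quarantine_credential is forbidden.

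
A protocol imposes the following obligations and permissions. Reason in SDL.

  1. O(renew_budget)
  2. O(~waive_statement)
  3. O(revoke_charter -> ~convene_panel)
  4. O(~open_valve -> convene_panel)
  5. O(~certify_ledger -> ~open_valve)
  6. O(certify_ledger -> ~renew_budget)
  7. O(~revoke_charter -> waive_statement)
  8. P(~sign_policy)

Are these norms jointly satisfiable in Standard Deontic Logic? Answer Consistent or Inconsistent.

Inconsistent

From premise 1 we have O(renew_budget).
Premise 6, O(certify_ledger -> ~renew_budget), contraposes to O(renew_budget -> ~certify_ledger); with O(renew_budget) we get O(~certify_ledger).
From O(~certify_ledger) and premise 5, O(~certify_ledger -> ~open_valve), we obtain O(~open_valve).
Premise 4 is O(~open_valve -> convene_panel); since O(~open_valve), deontic closure gives O(convene_panel).
Premise 3, O(revoke_charter -> ~convene_panel), contraposes to O(convene_panel -> ~revoke_charter); with O(convene_panel) we get O(~revoke_charter).
With premise 7, O(~revoke_charter -> waive_statement), the K-axiom yields O(waive_statement).
Yet premise 2 states O(~waive_statement).
We now have both O(waive_statement) and O(~waive_statement) — waive_statement is simultaneously obligatory and forbidden, violating the D-axiom.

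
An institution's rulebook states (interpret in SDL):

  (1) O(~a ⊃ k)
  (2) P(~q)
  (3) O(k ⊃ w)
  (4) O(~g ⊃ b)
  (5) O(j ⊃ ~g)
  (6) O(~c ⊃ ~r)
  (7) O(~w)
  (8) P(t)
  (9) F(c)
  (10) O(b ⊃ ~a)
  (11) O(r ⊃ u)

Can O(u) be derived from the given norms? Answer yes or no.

No

Premise 11 is O(r ⊃ u), but O(r) is not derivable from the premises, so it does not yield O(u).
No other premise forces O(u). An ideal world satisfying every premise can still have u false, so O(u) is not derivable.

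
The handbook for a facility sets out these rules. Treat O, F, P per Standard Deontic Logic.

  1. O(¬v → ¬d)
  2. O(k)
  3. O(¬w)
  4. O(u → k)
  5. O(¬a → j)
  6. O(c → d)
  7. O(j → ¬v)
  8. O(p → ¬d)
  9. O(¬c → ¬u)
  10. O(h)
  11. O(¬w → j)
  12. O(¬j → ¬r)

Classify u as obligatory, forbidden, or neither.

Forbidden

From premise 3 we have O(¬w).
Premise 11 is O(¬w → j); since O(¬w), deontic closure gives O(j).
Applying K to premise 7 (O(j → ¬v)) and O(j) yields O(¬v).
Applying K to premise 1 (O(¬v → ¬d)) and O(¬v) yields O(¬d).
Premise 6, O(c → d), contraposes to O(¬d → ¬c); with O(¬d) we get O(¬c).
Premise 9 is O(¬c → ¬u); since O(¬c), deontic closure gives O(¬u).
Premises 2, 4, 5, 8, 10, 12 do not contribute to this derivation.
Thus O(¬u), which is F(u): u is forbidden.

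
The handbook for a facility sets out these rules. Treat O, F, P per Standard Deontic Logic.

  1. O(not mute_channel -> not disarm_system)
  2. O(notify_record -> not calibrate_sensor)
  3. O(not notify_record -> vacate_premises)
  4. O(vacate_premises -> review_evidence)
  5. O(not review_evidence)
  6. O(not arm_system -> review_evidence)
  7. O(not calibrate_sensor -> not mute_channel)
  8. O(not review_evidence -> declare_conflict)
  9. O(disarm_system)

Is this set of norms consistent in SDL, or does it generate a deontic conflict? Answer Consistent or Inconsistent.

Inconsistent

Premise 9 states O(disarm_system) outright.
The contrapositive of premise 1 (O(not mute_channel -> not disarm_system)) is O(disarm_system -> mute_channel), and O(disarm_system) is already established, so O(mute_channel).
Premise 7, O(not calibrate_sensor -> not mute_channel), contraposes to O(mute_channel -> calibrate_sensor); with O(mute_channel) we get O(calibrate_sensor).
Premise 2 is O(notify_record -> not calibrate_sensor); contrapositively O(calibrate_sensor -> not notify_record). Since O(calibrate_sensor) holds, K gives O(not notify_record).
Applying K to premise 3 (O(not notify_record -> vacate_premises)) and O(not notify_record) yields O(vacate_premises).
Applying K to premise 4 (O(vacate_premises -> review_evidence)) and O(vacate_premises) yields O(review_evidence).
However, premise 5 gives O(not review_evidence).
We now have both O(review_evidence) and O(not review_evidence) — review_evidence is simultaneously obligatory and forbidden, violating the D-axiom.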